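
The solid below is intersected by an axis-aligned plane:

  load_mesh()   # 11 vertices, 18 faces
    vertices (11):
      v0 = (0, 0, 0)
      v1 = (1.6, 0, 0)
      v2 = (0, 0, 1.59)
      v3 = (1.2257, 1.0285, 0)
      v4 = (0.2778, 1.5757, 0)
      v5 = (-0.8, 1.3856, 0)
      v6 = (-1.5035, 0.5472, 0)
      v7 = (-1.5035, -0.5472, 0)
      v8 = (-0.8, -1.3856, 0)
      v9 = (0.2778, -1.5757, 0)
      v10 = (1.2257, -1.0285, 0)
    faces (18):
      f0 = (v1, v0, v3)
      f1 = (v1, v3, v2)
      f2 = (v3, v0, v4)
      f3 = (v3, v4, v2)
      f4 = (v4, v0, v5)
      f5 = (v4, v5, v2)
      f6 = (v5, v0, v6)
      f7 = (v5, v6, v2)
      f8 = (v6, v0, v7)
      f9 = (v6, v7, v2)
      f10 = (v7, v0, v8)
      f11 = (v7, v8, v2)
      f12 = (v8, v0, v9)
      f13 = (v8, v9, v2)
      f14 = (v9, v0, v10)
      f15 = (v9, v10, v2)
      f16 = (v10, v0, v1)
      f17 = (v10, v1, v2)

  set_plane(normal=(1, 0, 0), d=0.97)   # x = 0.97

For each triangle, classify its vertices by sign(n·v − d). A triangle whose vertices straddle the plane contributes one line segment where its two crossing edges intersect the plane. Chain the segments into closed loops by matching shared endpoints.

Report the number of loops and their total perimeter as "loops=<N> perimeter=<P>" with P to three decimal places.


Straddling triangles (8 of 18):
  (v1,v0,v3) [+-+] → (0.97, 0, 0)–(0.97, 0.813939, 0)  len=0.8139
  (v1,v3,v2) [++-] → (0.97, 0.813939, 0.331699)–(0.97, 0, 0.626063)  len=0.8655
  (v3,v0,v4) [+--] → (0.97, 0.813939, 0)–(0.97, 1.17611, 0)  len=0.3622
  (v3,v4,v2) [+--] → (0.97, 1.17611, 0)–(0.97, 0.813939, 0.331699)  len=0.4911
  (v9,v0,v10) [--+] → (0.97, -0.813939, 0)–(0.97, -1.17611, 0)  len=0.3622
  (v9,v10,v2) [-+-] → (0.97, -1.17611, 0)–(0.97, -0.813939, 0.331699)  len=0.4911
  (v10,v0,v1) [+-+] → (0.97, -0.813939, 0)–(0.97, 0, 0)  len=0.8139
  (v10,v1,v2) [++-] → (0.97, 0, 0.626063)–(0.97, -0.813939, 0.331699)  len=0.8655

Chained into 1 loop(s):
  loop 1: 8 segments, perimeter = 5.0655
Total perimeter = 5.066

loops=1 perimeter=5.066


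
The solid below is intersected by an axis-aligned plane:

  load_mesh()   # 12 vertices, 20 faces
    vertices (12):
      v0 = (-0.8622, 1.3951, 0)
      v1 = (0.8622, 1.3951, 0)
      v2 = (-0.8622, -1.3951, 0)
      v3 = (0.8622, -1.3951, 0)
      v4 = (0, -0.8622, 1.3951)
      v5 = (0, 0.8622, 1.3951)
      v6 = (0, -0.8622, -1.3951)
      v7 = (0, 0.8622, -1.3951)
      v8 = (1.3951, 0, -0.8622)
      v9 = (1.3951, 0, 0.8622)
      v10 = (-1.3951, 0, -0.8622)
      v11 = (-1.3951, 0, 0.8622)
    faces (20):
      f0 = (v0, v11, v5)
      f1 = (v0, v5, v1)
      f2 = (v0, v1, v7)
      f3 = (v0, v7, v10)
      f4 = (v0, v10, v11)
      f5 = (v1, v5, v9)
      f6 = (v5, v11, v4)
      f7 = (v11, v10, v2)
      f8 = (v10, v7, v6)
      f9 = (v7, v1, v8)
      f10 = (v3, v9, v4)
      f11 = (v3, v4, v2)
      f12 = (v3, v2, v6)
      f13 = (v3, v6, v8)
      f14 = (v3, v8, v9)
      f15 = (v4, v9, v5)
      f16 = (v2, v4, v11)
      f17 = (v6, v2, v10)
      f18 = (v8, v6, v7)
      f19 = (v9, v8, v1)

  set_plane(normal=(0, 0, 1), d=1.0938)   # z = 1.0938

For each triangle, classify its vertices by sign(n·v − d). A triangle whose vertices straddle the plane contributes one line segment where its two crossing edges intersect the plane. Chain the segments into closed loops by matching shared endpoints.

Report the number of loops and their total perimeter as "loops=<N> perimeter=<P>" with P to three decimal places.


Straddling triangles (8 of 20):
  (v0,v11,v5) [--+] → (-0.788785, 0.374715, 1.0938)–(-0.186209, 0.977291, 1.0938)  len=0.8522
  (v0,v5,v1) [-+-] → (-0.186209, 0.977291, 1.0938)–(0.186209, 0.977291, 1.0938)  len=0.3724
  (v1,v5,v9) [-+-] → (0.186209, 0.977291, 1.0938)–(0.788785, 0.374715, 1.0938)  len=0.8522
  (v5,v11,v4) [+-+] → (-0.788785, 0.374715, 1.0938)–(-0.788785, -0.374715, 1.0938)  len=0.7494
  (v3,v9,v4) [--+] → (0.788785, -0.374715, 1.0938)–(0.186209, -0.977291, 1.0938)  len=0.8522
  (v3,v4,v2) [-+-] → (0.186209, -0.977291, 1.0938)–(-0.186209, -0.977291, 1.0938)  len=0.3724
  (v4,v9,v5) [+-+] → (0.788785, -0.374715, 1.0938)–(0.788785, 0.374715, 1.0938)  len=0.7494
  (v2,v4,v11) [-+-] → (-0.186209, -0.977291, 1.0938)–(-0.788785, -0.374715, 1.0938)  len=0.8522

Chained into 1 loop(s):
  loop 1: 8 segments, perimeter = 5.6524
Total perimeter = 5.652

loops=1 perimeter=5.652


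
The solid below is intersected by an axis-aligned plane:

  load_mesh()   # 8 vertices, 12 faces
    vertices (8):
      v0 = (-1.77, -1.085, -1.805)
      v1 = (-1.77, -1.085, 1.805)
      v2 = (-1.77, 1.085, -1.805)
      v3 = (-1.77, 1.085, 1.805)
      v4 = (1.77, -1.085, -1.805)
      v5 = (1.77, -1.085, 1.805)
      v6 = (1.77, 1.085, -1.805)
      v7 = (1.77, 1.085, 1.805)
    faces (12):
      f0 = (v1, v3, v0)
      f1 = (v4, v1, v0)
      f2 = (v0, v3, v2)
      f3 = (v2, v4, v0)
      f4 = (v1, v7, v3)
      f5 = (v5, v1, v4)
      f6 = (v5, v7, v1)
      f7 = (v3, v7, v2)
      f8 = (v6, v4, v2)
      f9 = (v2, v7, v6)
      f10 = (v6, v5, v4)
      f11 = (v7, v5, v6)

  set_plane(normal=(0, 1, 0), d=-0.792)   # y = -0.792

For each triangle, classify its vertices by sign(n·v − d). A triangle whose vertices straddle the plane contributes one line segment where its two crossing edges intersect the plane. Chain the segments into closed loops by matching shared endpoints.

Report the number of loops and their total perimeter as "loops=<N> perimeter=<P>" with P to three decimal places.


Straddling triangles (8 of 12):
  (v1,v3,v0) [-+-] → (-1.77, -0.792, 1.805)–(-1.77, -0.792, -1.31757)  len=3.1226
  (v0,v3,v2) [-++] → (-1.77, -0.792, -1.31757)–(-1.77, -0.792, -1.805)  len=0.4874
  (v2,v4,v0) [+--] → (1.29202, -0.792, -1.805)–(-1.77, -0.792, -1.805)  len=3.0620
  (v1,v7,v3) [-++] → (-1.29202, -0.792, 1.805)–(-1.77, -0.792, 1.805)  len=0.4780
  (v5,v7,v1) [-+-] → (1.77, -0.792, 1.805)–(-1.29202, -0.792, 1.805)  len=3.0620
  (v6,v4,v2) [+-+] → (1.77, -0.792, -1.805)–(1.29202, -0.792, -1.805)  len=0.4780
  (v6,v5,v4) [+--] → (1.77, -0.792, 1.31757)–(1.77, -0.792, -1.805)  len=3.1226
  (v7,v5,v6) [+-+] → (1.77, -0.792, 1.805)–(1.77, -0.792, 1.31757)  len=0.4874

Chained into 1 loop(s):
  loop 1: 8 segments, perimeter = 14.3000
Total perimeter = 14.300

loops=1 perimeter=14.300


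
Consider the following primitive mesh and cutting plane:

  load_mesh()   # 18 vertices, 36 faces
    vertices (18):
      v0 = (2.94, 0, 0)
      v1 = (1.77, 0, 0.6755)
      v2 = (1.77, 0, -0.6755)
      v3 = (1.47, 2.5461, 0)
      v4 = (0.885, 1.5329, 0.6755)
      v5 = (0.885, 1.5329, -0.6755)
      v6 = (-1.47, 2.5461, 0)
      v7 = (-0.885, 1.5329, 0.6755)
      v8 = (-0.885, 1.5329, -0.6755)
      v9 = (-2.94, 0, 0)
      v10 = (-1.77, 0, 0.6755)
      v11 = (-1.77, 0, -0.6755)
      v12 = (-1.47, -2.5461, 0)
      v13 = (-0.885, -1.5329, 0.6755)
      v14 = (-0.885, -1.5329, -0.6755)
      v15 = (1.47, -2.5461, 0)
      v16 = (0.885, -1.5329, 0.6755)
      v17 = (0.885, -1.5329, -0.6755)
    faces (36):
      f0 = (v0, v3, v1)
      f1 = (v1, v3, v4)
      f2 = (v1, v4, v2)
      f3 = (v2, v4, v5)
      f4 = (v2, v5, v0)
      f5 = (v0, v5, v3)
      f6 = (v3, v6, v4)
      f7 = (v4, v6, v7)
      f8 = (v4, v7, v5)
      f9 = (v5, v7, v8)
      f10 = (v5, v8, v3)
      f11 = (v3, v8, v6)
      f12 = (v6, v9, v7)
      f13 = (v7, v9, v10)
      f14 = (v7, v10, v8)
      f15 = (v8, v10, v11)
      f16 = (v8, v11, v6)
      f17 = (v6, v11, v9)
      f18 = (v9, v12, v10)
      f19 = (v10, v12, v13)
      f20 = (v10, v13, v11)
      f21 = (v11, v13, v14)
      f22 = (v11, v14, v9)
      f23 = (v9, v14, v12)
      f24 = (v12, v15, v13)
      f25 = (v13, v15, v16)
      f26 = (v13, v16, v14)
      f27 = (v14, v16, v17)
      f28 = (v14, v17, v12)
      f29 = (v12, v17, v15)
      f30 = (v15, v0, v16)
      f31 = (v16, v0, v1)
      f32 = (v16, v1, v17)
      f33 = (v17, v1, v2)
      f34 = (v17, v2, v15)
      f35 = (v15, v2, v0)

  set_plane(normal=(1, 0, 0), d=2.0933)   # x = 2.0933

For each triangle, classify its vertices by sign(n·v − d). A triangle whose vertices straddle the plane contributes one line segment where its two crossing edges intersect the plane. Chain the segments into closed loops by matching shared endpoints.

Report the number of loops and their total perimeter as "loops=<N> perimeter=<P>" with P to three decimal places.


Straddling triangles (6 of 36):
  (v0,v3,v1) [+--] → (2.0933, 1.46652, 0)–(2.0933, 0, 0.488843)  len=1.5458
  (v2,v5,v0) [--+] → (2.0933, 0.631585, -0.278319)–(2.0933, 0, -0.488843)  len=0.6657
  (v0,v5,v3) [+--] → (2.0933, 0.631585, -0.278319)–(2.0933, 1.46652, 0)  len=0.8801
  (v15,v0,v16) [-+-] → (2.0933, -1.46652, 0)–(2.0933, -0.631585, 0.278319)  len=0.8801
  (v16,v0,v1) [-+-] → (2.0933, -0.631585, 0.278319)–(2.0933, 0, 0.488843)  len=0.6657
  (v15,v2,v0) [--+] → (2.0933, 0, -0.488843)–(2.0933, -1.46652, 0)  len=1.5458

Chained into 1 loop(s):
  loop 1: 6 segments, perimeter = 6.1834
Total perimeter = 6.183

loops=1 perimeter=6.183


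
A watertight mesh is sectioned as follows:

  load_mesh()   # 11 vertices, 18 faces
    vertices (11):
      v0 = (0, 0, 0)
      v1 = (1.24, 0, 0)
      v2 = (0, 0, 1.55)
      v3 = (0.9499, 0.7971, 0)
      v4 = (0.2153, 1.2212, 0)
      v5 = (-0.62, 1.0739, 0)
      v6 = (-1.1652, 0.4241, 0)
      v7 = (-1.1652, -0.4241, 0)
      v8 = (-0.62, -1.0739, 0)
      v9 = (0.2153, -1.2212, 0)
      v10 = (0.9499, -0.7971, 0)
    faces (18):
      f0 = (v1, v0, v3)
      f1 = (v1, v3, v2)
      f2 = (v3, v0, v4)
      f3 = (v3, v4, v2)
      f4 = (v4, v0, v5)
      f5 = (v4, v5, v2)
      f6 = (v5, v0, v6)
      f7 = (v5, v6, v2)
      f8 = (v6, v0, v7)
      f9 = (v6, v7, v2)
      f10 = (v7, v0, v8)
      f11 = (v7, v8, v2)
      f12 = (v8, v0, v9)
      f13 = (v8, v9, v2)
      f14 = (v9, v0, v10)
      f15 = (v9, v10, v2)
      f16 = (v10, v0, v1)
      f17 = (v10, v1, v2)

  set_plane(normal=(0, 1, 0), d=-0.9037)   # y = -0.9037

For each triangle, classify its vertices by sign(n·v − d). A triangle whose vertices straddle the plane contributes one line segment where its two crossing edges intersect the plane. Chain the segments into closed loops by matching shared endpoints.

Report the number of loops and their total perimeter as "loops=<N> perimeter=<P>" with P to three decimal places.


Straddling triangles (6 of 18):
  (v7,v0,v8) [++-] → (-0.521738, -0.9037, 0)–(-0.762802, -0.9037, 0)  len=0.2411
  (v7,v8,v2) [+-+] → (-0.762802, -0.9037, 0)–(-0.521738, -0.9037, 0.245656)  len=0.3442
  (v8,v0,v9) [-+-] → (-0.521738, -0.9037, 0)–(0.159324, -0.9037, 0)  len=0.6811
  (v8,v9,v2) [--+] → (0.159324, -0.9037, 0.402985)–(-0.521738, -0.9037, 0.245656)  len=0.6990
  (v9,v0,v10) [-++] → (0.159324, -0.9037, 0)–(0.765254, -0.9037, 0)  len=0.6059
  (v9,v10,v2) [-++] → (0.765254, -0.9037, 0)–(0.159324, -0.9037, 0.402985)  len=0.7277

Chained into 1 loop(s):
  loop 1: 6 segments, perimeter = 3.2989
Total perimeter = 3.299

loops=1 perimeter=3.299


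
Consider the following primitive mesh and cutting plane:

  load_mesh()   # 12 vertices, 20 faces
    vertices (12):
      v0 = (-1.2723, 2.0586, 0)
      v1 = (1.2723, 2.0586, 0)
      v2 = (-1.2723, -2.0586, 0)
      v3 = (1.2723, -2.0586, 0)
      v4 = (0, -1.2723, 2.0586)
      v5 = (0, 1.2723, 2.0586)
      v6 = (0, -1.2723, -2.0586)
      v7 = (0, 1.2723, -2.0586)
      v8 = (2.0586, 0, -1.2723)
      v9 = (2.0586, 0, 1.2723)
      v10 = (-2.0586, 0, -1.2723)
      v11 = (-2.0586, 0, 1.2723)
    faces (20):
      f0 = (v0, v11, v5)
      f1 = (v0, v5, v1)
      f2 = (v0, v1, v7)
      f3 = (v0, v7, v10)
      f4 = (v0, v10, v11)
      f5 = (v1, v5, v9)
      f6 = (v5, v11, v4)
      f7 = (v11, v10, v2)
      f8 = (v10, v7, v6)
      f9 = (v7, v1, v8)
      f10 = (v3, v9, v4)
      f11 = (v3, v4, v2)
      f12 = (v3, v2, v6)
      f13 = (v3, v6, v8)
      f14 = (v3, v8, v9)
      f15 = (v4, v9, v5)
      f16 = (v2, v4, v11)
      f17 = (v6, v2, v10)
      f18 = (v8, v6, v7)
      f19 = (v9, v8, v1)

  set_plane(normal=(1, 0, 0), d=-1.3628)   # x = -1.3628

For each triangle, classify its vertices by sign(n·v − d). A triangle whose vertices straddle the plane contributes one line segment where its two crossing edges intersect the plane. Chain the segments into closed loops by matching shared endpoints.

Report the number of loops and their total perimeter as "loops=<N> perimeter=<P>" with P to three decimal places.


Straddling triangles (8 of 20):
  (v0,v11,v5) [+-+] → (-1.3628, 1.82166, 0.146437)–(-1.3628, 0.430033, 1.53807)  len=1.9681
  (v0,v7,v10) [++-] → (-1.3628, 0.430033, -1.53807)–(-1.3628, 1.82166, -0.146437)  len=1.9681
  (v0,v10,v11) [+--] → (-1.3628, 1.82166, -0.146437)–(-1.3628, 1.82166, 0.146437)  len=0.2929
  (v5,v11,v4) [+-+] → (-1.3628, 0.430033, 1.53807)–(-1.3628, -0.430033, 1.53807)  len=0.8601
  (v11,v10,v2) [--+] → (-1.3628, -1.82166, -0.146437)–(-1.3628, -1.82166, 0.146437)  len=0.2929
  (v10,v7,v6) [-++] → (-1.3628, 0.430033, -1.53807)–(-1.3628, -0.430033, -1.53807)  len=0.8601
  (v2,v4,v11) [++-] → (-1.3628, -0.430033, 1.53807)–(-1.3628, -1.82166, 0.146437)  len=1.9681
  (v6,v2,v10) [++-] → (-1.3628, -1.82166, -0.146437)–(-1.3628, -0.430033, -1.53807)  len=1.9681

Chained into 1 loop(s):
  loop 1: 8 segments, perimeter = 10.1781
Total perimeter = 10.178

loops=1 perimeter=10.178


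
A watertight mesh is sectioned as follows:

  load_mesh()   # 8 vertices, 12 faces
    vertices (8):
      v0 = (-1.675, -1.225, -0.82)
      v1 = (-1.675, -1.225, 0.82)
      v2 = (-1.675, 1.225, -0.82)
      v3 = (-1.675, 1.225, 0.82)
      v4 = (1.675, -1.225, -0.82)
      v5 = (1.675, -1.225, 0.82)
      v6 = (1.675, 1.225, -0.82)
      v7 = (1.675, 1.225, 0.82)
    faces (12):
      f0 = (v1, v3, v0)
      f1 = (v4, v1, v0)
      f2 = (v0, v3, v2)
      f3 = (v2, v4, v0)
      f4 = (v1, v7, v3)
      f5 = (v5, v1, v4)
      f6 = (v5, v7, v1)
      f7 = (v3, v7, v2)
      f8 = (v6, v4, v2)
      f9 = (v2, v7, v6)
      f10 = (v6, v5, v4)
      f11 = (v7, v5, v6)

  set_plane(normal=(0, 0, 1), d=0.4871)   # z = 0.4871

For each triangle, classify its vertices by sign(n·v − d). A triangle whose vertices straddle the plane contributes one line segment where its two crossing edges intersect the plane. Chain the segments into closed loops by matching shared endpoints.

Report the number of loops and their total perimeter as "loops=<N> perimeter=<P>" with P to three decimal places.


loops=1 perimeter=11.600

Straddling triangles (8 of 12):
  (v1,v3,v0) [++-] → (-1.675, 0.72768, 0.4871)–(-1.675, -1.225, 0.4871)  len=1.9527
  (v4,v1,v0) [-+-] → (-0.994991, -1.225, 0.4871)–(-1.675, -1.225, 0.4871)  len=0.6800
  (v0,v3,v2) [-+-] → (-1.675, 0.72768, 0.4871)–(-1.675, 1.225, 0.4871)  len=0.4973
  (v5,v1,v4) [++-] → (-0.994991, -1.225, 0.4871)–(1.675, -1.225, 0.4871)  len=2.6700
  (v3,v7,v2) [++-] → (0.994991, 1.225, 0.4871)–(-1.675, 1.225, 0.4871)  len=2.6700
  (v2,v7,v6) [-+-] → (0.994991, 1.225, 0.4871)–(1.675, 1.225, 0.4871)  len=0.6800
  (v6,v5,v4) [-+-] → (1.675, -0.72768, 0.4871)–(1.675, -1.225, 0.4871)  len=0.4973
  (v7,v5,v6) [++-] → (1.675, -0.72768, 0.4871)–(1.675, 1.225, 0.4871)  len=1.9527

Chained into 1 loop(s):
  loop 1: 8 segments, perimeter = 11.6000
Total perimeter = 11.600


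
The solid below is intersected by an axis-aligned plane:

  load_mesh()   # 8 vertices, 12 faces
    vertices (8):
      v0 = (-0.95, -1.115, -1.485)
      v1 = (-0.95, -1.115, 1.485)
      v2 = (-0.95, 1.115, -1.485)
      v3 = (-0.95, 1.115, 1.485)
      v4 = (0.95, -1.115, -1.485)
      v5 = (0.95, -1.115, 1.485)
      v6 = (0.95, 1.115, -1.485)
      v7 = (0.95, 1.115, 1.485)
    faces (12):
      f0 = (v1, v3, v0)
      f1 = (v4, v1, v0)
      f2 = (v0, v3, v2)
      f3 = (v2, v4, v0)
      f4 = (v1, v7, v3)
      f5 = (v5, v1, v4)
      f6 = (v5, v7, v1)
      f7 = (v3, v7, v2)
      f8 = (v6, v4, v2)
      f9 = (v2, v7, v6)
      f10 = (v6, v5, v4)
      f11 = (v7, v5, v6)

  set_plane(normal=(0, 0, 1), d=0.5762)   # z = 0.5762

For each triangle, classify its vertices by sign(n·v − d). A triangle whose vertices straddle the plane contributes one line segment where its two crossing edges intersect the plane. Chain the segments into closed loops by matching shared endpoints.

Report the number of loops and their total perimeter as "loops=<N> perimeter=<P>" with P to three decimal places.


loops=1 perimeter=8.260

Straddling triangles (8 of 12):
  (v1,v3,v0) [++-] → (-0.95, 0.432635, 0.5762)–(-0.95, -1.115, 0.5762)  len=1.5476
  (v4,v1,v0) [-+-] → (-0.368613, -1.115, 0.5762)–(-0.95, -1.115, 0.5762)  len=0.5814
  (v0,v3,v2) [-+-] → (-0.95, 0.432635, 0.5762)–(-0.95, 1.115, 0.5762)  len=0.6824
  (v5,v1,v4) [++-] → (-0.368613, -1.115, 0.5762)–(0.95, -1.115, 0.5762)  len=1.3186
  (v3,v7,v2) [++-] → (0.368613, 1.115, 0.5762)–(-0.95, 1.115, 0.5762)  len=1.3186
  (v2,v7,v6) [-+-] → (0.368613, 1.115, 0.5762)–(0.95, 1.115, 0.5762)  len=0.5814
  (v6,v5,v4) [-+-] → (0.95, -0.432635, 0.5762)–(0.95, -1.115, 0.5762)  len=0.6824
  (v7,v5,v6) [++-] → (0.95, -0.432635, 0.5762)–(0.95, 1.115, 0.5762)  len=1.5476

Chained into 1 loop(s):
  loop 1: 8 segments, perimeter = 8.2600
Total perimeter = 8.260


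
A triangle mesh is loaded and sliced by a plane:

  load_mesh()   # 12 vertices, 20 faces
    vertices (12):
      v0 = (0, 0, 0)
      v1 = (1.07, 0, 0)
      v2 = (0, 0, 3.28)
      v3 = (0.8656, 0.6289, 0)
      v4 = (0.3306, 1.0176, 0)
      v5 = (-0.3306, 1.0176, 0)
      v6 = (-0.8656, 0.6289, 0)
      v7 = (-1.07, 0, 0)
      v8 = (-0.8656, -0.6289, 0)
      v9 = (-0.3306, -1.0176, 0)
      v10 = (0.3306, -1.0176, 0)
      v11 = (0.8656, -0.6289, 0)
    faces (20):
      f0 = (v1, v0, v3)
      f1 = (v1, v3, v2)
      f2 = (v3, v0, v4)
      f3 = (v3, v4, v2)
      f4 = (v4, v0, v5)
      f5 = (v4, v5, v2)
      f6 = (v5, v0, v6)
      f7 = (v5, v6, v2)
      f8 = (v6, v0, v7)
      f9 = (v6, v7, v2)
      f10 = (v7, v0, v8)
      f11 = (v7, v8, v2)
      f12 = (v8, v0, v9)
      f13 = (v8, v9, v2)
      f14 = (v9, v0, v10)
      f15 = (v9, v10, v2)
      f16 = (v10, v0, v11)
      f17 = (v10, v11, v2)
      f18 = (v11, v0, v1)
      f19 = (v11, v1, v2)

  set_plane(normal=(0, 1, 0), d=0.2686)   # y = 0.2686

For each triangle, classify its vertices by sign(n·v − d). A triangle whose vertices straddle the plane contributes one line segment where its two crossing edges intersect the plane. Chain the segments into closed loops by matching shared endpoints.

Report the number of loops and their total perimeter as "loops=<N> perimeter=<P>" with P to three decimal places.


loops=1 perimeter=7.303

Straddling triangles (10 of 20):
  (v1,v0,v3) [--+] → (0.369693, 0.2686, 0)–(0.982702, 0.2686, 0)  len=0.6130
  (v1,v3,v2) [-+-] → (0.982702, 0.2686, 0)–(0.369693, 0.2686, 1.87913)  len=1.9766
  (v3,v0,v4) [+-+] → (0.369693, 0.2686, 0)–(0.0872633, 0.2686, 0)  len=0.2824
  (v3,v4,v2) [++-] → (0.0872633, 0.2686, 2.41423)–(0.369693, 0.2686, 1.87913)  len=0.6051
  (v4,v0,v5) [+-+] → (0.0872633, 0.2686, 0)–(-0.0872633, 0.2686, 0)  len=0.1745
  (v4,v5,v2) [++-] → (-0.0872633, 0.2686, 2.41423)–(0.0872633, 0.2686, 2.41423)  len=0.1745
  (v5,v0,v6) [+-+] → (-0.0872633, 0.2686, 0)–(-0.369693, 0.2686, 0)  len=0.2824
  (v5,v6,v2) [++-] → (-0.369693, 0.2686, 1.87913)–(-0.0872633, 0.2686, 2.41423)  len=0.6051
  (v6,v0,v7) [+--] → (-0.369693, 0.2686, 0)–(-0.982702, 0.2686, 0)  len=0.6130
  (v6,v7,v2) [+--] → (-0.982702, 0.2686, 0)–(-0.369693, 0.2686, 1.87913)  len=1.9766

Chained into 1 loop(s):
  loop 1: 10 segments, perimeter = 7.3032
Total perimeter = 7.303


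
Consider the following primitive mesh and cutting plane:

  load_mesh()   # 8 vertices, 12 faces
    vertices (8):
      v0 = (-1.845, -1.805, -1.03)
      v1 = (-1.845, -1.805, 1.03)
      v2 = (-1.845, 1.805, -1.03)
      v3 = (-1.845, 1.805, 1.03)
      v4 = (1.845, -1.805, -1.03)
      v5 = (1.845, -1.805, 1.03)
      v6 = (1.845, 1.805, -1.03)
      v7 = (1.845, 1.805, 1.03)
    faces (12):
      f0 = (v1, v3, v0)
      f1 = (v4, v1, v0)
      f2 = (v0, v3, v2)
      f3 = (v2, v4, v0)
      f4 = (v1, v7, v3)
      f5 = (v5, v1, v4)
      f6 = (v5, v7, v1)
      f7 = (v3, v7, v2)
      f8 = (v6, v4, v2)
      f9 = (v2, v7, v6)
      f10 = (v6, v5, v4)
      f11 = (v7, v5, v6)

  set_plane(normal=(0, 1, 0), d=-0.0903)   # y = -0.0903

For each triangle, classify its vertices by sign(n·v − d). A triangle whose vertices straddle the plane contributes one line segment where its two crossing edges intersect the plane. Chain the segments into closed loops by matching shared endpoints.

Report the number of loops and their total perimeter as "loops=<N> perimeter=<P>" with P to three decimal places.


Straddling triangles (8 of 12):
  (v1,v3,v0) [-+-] → (-1.845, -0.0903, 1.03)–(-1.845, -0.0903, -0.0515285)  len=1.0815
  (v0,v3,v2) [-++] → (-1.845, -0.0903, -0.0515285)–(-1.845, -0.0903, -1.03)  len=0.9785
  (v2,v4,v0) [+--] → (0.0923011, -0.0903, -1.03)–(-1.845, -0.0903, -1.03)  len=1.9373
  (v1,v7,v3) [-++] → (-0.0923011, -0.0903, 1.03)–(-1.845, -0.0903, 1.03)  len=1.7527
  (v5,v7,v1) [-+-] → (1.845, -0.0903, 1.03)–(-0.0923011, -0.0903, 1.03)  len=1.9373
  (v6,v4,v2) [+-+] → (1.845, -0.0903, -1.03)–(0.0923011, -0.0903, -1.03)  len=1.7527
  (v6,v5,v4) [+--] → (1.845, -0.0903, 0.0515285)–(1.845, -0.0903, -1.03)  len=1.0815
  (v7,v5,v6) [+-+] → (1.845, -0.0903, 1.03)–(1.845, -0.0903, 0.0515285)  len=0.9785

Chained into 1 loop(s):
  loop 1: 8 segments, perimeter = 11.5000
Total perimeter = 11.500

loops=1 perimeter=11.500


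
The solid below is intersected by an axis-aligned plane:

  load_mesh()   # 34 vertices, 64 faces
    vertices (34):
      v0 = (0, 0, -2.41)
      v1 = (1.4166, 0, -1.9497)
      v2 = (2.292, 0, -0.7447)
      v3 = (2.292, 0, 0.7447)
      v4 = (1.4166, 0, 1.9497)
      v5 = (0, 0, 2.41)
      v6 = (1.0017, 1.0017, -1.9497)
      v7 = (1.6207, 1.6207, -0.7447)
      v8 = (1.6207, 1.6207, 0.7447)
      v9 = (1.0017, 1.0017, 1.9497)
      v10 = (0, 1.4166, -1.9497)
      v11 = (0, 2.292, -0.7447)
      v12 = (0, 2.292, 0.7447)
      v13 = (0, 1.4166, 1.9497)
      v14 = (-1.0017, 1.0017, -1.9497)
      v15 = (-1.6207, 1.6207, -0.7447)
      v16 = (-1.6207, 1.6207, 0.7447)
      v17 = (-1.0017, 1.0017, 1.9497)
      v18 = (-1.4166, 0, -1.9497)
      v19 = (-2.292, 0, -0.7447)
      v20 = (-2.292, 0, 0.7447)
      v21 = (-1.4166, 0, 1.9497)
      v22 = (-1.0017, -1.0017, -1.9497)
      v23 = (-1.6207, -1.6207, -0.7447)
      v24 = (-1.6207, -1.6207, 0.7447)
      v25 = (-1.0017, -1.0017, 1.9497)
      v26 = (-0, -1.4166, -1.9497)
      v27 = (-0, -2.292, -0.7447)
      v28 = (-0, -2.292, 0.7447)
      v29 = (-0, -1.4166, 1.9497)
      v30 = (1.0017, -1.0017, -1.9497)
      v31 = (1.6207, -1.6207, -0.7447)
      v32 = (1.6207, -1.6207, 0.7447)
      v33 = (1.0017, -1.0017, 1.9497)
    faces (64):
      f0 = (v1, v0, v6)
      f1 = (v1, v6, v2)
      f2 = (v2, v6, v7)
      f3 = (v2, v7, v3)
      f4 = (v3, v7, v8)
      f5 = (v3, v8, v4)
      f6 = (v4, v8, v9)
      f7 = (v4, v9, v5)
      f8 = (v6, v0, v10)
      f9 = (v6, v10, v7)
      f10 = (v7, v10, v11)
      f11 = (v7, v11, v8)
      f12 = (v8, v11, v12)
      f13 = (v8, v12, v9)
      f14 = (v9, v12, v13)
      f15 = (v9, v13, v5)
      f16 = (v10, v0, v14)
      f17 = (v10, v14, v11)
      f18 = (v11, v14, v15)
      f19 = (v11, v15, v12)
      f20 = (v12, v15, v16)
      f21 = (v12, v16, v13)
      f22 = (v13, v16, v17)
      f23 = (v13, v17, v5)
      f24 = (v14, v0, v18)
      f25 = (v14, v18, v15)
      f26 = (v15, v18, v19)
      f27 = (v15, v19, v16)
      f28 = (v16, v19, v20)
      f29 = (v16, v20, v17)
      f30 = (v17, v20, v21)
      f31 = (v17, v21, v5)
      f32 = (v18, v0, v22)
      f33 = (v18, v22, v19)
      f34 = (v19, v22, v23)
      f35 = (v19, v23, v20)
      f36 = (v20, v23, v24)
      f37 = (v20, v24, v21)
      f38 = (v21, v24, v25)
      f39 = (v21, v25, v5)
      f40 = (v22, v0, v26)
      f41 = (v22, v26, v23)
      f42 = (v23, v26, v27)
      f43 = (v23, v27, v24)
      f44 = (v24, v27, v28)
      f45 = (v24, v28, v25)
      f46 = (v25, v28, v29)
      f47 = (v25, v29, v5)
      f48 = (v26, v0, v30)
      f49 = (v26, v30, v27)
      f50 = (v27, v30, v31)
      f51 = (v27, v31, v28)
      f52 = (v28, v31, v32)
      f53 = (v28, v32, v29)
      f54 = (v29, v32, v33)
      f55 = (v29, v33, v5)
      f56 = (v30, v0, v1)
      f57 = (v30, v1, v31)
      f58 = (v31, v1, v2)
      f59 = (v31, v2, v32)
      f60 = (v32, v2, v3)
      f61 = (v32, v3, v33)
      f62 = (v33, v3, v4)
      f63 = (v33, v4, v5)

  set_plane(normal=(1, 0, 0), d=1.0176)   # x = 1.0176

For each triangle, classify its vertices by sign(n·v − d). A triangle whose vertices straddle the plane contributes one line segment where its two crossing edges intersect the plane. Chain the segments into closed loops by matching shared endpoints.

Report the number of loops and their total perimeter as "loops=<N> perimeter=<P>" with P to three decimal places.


Straddling triangles (20 of 64):
  (v1,v0,v6) [+--] → (1.0176, 0, -2.07935)–(1.0176, 0.963312, -1.9497)  len=0.9720
  (v1,v6,v2) [+-+] → (1.0176, 0.963312, -1.9497)–(1.0176, 0.989356, -1.93485)  len=0.0300
  (v2,v6,v7) [+-+] → (1.0176, 0.989356, -1.93485)–(1.0176, 1.0176, -1.91875)  len=0.0325
  (v4,v8,v9) [++-] → (1.0176, 1.0176, 1.91875)–(1.0176, 0.963312, 1.9497)  len=0.0625
  (v4,v9,v5) [+--] → (1.0176, 0.963312, 1.9497)–(1.0176, 0, 2.07935)  len=0.9720
  (v6,v10,v7) [--+] → (1.0176, 1.54475, -1.19311)–(1.0176, 1.0176, -1.91875)  len=0.8969
  (v7,v10,v11) [+--] → (1.0176, 1.54475, -1.19311)–(1.0176, 1.87051, -0.7447)  len=0.5542
  (v7,v11,v8) [+-+] → (1.0176, 1.87051, -0.7447)–(1.0176, 1.87051, 0.19046)  len=0.9352
  (v8,v11,v12) [+--] → (1.0176, 1.87051, 0.19046)–(1.0176, 1.87051, 0.7447)  len=0.5542
  (v8,v12,v9) [+--] → (1.0176, 1.87051, 0.7447)–(1.0176, 1.0176, 1.91875)  len=1.4512
  (v27,v30,v31) [--+] → (1.0176, -1.0176, -1.91875)–(1.0176, -1.87051, -0.7447)  len=1.4512
  (v27,v31,v28) [-+-] → (1.0176, -1.87051, -0.7447)–(1.0176, -1.87051, -0.19046)  len=0.5542
  (v28,v31,v32) [-++] → (1.0176, -1.87051, -0.19046)–(1.0176, -1.87051, 0.7447)  len=0.9352
  (v28,v32,v29) [-+-] → (1.0176, -1.87051, 0.7447)–(1.0176, -1.54475, 1.19311)  len=0.5542
  (v29,v32,v33) [-+-] → (1.0176, -1.54475, 1.19311)–(1.0176, -1.0176, 1.91875)  len=0.8969
  (v30,v0,v1) [--+] → (1.0176, 0, -2.07935)–(1.0176, -0.963312, -1.9497)  len=0.9720
  (v30,v1,v31) [-++] → (1.0176, -0.963312, -1.9497)–(1.0176, -1.0176, -1.91875)  len=0.0625
  (v32,v3,v33) [++-] → (1.0176, -0.989356, 1.93485)–(1.0176, -1.0176, 1.91875)  len=0.0325
  (v33,v3,v4) [-++] → (1.0176, -0.989356, 1.93485)–(1.0176, -0.963312, 1.9497)  len=0.0300
  (v33,v4,v5) [-+-] → (1.0176, -0.963312, 1.9497)–(1.0176, 0, 2.07935)  len=0.9720

Chained into 1 loop(s):
  loop 1: 20 segments, perimeter = 12.9214
Total perimeter = 12.921

loops=1 perimeter=12.921


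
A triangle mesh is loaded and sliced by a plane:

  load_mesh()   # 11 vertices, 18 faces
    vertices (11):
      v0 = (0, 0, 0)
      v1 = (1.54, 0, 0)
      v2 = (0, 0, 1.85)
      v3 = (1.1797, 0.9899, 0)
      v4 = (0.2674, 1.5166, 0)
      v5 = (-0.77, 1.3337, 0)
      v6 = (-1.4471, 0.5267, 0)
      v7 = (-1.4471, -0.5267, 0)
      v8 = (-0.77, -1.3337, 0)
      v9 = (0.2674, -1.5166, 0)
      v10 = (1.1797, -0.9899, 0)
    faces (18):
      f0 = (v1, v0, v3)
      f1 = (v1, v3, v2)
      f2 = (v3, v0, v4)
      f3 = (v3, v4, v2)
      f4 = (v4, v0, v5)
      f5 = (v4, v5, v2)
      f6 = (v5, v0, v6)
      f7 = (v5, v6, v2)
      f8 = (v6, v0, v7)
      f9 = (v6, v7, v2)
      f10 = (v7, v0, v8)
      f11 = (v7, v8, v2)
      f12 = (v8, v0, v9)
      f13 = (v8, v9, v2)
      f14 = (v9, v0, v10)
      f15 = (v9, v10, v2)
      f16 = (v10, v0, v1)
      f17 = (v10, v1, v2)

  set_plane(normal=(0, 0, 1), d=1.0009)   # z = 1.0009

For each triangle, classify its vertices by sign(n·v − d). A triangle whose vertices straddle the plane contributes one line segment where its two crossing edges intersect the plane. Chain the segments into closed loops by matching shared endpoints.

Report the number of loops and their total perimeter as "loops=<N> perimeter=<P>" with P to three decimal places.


loops=1 perimeter=4.351

Straddling triangles (9 of 18):
  (v1,v3,v2) [--+] → (0.54145, 0.454337, 1.0009)–(0.706818, 0, 1.0009)  len=0.4835
  (v3,v4,v2) [--+] → (0.122729, 0.696078, 1.0009)–(0.54145, 0.454337, 1.0009)  len=0.4835
  (v4,v5,v2) [--+] → (-0.353409, 0.612132, 1.0009)–(0.122729, 0.696078, 1.0009)  len=0.4835
  (v5,v6,v2) [--+] → (-0.66418, 0.241741, 1.0009)–(-0.353409, 0.612132, 1.0009)  len=0.4835
  (v6,v7,v2) [--+] → (-0.66418, -0.241741, 1.0009)–(-0.66418, 0.241741, 1.0009)  len=0.4835
  (v7,v8,v2) [--+] → (-0.353409, -0.612132, 1.0009)–(-0.66418, -0.241741, 1.0009)  len=0.4835
  (v8,v9,v2) [--+] → (0.122729, -0.696078, 1.0009)–(-0.353409, -0.612132, 1.0009)  len=0.4835
  (v9,v10,v2) [--+] → (0.54145, -0.454337, 1.0009)–(0.122729, -0.696078, 1.0009)  len=0.4835
  (v10,v1,v2) [--+] → (0.706818, 0, 1.0009)–(0.54145, -0.454337, 1.0009)  len=0.4835

Chained into 1 loop(s):
  loop 1: 9 segments, perimeter = 4.3514
Total perimeter = 4.351


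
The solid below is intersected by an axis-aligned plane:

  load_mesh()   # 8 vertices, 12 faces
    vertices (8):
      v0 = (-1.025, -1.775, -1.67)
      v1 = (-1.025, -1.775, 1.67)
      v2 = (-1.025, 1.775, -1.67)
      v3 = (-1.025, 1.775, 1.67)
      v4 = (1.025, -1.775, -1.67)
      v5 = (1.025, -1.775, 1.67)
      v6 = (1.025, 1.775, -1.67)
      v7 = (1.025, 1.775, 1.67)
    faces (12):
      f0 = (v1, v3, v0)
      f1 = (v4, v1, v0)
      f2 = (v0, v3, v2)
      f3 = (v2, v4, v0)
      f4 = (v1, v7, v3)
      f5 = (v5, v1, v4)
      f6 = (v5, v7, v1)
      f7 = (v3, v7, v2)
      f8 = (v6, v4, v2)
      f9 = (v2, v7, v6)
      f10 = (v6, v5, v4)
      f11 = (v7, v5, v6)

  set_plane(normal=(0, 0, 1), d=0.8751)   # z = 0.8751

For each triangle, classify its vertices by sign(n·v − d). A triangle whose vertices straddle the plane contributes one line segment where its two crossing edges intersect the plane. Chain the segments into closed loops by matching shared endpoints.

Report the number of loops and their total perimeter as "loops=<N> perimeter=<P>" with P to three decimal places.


Straddling triangles (8 of 12):
  (v1,v3,v0) [++-] → (-1.025, 0.930121, 0.8751)–(-1.025, -1.775, 0.8751)  len=2.7051
  (v4,v1,v0) [-+-] → (-0.537112, -1.775, 0.8751)–(-1.025, -1.775, 0.8751)  len=0.4879
  (v0,v3,v2) [-+-] → (-1.025, 0.930121, 0.8751)–(-1.025, 1.775, 0.8751)  len=0.8449
  (v5,v1,v4) [++-] → (-0.537112, -1.775, 0.8751)–(1.025, -1.775, 0.8751)  len=1.5621
  (v3,v7,v2) [++-] → (0.537112, 1.775, 0.8751)–(-1.025, 1.775, 0.8751)  len=1.5621
  (v2,v7,v6) [-+-] → (0.537112, 1.775, 0.8751)–(1.025, 1.775, 0.8751)  len=0.4879
  (v6,v5,v4) [-+-] → (1.025, -0.930121, 0.8751)–(1.025, -1.775, 0.8751)  len=0.8449
  (v7,v5,v6) [++-] → (1.025, -0.930121, 0.8751)–(1.025, 1.775, 0.8751)  len=2.7051

Chained into 1 loop(s):
  loop 1: 8 segments, perimeter = 11.2000
Total perimeter = 11.200

loops=1 perimeter=11.200


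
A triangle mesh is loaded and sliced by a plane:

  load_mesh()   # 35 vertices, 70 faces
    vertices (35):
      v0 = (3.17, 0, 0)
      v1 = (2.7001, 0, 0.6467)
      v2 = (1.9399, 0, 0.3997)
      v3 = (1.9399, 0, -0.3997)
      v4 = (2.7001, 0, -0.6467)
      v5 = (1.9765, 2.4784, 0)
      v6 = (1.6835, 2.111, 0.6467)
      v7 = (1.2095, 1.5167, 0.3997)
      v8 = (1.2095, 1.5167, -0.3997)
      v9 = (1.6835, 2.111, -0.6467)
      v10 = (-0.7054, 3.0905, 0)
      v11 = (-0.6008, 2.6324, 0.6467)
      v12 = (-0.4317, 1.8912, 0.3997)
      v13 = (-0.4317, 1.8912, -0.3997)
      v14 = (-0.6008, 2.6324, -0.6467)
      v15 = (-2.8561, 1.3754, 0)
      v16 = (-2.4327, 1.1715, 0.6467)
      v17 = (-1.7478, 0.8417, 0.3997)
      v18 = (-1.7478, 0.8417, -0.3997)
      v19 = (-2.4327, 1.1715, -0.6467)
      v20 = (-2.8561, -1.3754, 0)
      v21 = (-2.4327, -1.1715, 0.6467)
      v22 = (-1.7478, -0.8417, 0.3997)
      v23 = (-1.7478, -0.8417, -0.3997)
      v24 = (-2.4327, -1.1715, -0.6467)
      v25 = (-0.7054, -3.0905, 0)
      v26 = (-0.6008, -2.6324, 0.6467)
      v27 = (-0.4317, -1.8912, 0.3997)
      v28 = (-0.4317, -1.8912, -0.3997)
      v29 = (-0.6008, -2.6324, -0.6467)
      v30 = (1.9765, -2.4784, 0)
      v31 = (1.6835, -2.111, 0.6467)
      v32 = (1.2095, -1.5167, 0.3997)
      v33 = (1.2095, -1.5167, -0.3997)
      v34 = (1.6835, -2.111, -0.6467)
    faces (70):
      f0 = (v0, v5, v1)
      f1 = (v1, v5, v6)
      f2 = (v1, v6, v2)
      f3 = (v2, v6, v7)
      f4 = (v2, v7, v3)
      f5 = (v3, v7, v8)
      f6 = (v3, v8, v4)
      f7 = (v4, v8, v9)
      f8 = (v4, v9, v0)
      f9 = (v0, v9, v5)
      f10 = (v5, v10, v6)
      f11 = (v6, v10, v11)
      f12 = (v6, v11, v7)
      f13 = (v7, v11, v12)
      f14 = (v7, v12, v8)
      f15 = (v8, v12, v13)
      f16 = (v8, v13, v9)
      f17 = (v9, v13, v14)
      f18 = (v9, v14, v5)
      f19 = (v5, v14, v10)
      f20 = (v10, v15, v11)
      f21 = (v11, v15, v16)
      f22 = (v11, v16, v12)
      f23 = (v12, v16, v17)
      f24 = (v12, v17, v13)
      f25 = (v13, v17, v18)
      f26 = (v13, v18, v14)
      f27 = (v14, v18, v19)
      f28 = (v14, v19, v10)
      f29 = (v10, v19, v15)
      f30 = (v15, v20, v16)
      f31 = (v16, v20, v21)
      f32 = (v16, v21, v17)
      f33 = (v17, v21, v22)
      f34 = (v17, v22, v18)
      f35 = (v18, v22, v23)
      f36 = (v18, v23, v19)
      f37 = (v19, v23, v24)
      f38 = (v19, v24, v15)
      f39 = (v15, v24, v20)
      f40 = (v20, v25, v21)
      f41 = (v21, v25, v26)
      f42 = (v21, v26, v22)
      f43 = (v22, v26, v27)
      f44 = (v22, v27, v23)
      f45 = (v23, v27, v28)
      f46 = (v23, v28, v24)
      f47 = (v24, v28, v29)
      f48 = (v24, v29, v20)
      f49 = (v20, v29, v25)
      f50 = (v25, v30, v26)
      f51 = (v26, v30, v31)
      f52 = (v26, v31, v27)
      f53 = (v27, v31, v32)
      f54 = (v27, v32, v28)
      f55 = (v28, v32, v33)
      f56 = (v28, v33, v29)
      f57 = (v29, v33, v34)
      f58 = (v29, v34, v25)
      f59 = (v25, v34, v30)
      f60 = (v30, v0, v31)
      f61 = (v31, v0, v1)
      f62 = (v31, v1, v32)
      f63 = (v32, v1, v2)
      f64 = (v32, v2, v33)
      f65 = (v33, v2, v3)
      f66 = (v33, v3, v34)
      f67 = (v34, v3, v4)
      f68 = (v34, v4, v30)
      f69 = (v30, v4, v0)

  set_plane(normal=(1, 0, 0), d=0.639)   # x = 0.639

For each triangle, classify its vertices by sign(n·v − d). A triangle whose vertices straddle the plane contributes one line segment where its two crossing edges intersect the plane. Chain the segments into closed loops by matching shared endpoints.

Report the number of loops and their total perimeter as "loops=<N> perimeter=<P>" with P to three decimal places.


loops=2 perimeter=7.693

Straddling triangles (20 of 70):
  (v5,v10,v6) [+-+] → (0.639, 2.78366, 0)–(0.639, 2.53927, 0.363943)  len=0.4384
  (v6,v10,v11) [+--] → (0.639, 2.53927, 0.363943)–(0.639, 2.34941, 0.6467)  len=0.3406
  (v6,v11,v7) [+-+] → (0.639, 2.34941, 0.6467)–(0.639, 1.8683, 0.47754)  len=0.5100
  (v7,v11,v12) [+--] → (0.639, 1.8683, 0.47754)–(0.639, 1.64688, 0.3997)  len=0.2347
  (v7,v12,v8) [+-+] → (0.639, 1.64688, 0.3997)–(0.639, 1.64688, -0.121819)  len=0.5215
  (v8,v12,v13) [+--] → (0.639, 1.64688, -0.121819)–(0.639, 1.64688, -0.3997)  len=0.2779
  (v8,v13,v9) [+-+] → (0.639, 1.64688, -0.3997)–(0.639, 2.00246, -0.52473)  len=0.3769
  (v9,v13,v14) [+--] → (0.639, 2.00246, -0.52473)–(0.639, 2.34941, -0.6467)  len=0.3678
  (v9,v14,v5) [+-+] → (0.639, 2.34941, -0.6467)–(0.639, 2.55832, -0.335608)  len=0.3747
  (v5,v14,v10) [+--] → (0.639, 2.55832, -0.335608)–(0.639, 2.78366, 0)  len=0.4042
  (v25,v30,v26) [-+-] → (0.639, -2.78366, 0)–(0.639, -2.55832, 0.335608)  len=0.4042
  (v26,v30,v31) [-++] → (0.639, -2.55832, 0.335608)–(0.639, -2.34941, 0.6467)  len=0.3747
  (v26,v31,v27) [-+-] → (0.639, -2.34941, 0.6467)–(0.639, -2.00246, 0.52473)  len=0.3678
  (v27,v31,v32) [-++] → (0.639, -2.00246, 0.52473)–(0.639, -1.64688, 0.3997)  len=0.3769
  (v27,v32,v28) [-+-] → (0.639, -1.64688, 0.3997)–(0.639, -1.64688, 0.121819)  len=0.2779
  (v28,v32,v33) [-++] → (0.639, -1.64688, 0.121819)–(0.639, -1.64688, -0.3997)  len=0.5215
  (v28,v33,v29) [-+-] → (0.639, -1.64688, -0.3997)–(0.639, -1.8683, -0.47754)  len=0.2347
  (v29,v33,v34) [-++] → (0.639, -1.8683, -0.47754)–(0.639, -2.34941, -0.6467)  len=0.5100
  (v29,v34,v25) [-+-] → (0.639, -2.34941, -0.6467)–(0.639, -2.53927, -0.363943)  len=0.3406
  (v25,v34,v30) [-++] → (0.639, -2.53927, -0.363943)–(0.639, -2.78366, 0)  len=0.4384

Chained into 2 loop(s):
  loop 1: 10 segments, perimeter = 3.8467
  loop 2: 10 segments, perimeter = 3.8467
Total perimeter = 7.693


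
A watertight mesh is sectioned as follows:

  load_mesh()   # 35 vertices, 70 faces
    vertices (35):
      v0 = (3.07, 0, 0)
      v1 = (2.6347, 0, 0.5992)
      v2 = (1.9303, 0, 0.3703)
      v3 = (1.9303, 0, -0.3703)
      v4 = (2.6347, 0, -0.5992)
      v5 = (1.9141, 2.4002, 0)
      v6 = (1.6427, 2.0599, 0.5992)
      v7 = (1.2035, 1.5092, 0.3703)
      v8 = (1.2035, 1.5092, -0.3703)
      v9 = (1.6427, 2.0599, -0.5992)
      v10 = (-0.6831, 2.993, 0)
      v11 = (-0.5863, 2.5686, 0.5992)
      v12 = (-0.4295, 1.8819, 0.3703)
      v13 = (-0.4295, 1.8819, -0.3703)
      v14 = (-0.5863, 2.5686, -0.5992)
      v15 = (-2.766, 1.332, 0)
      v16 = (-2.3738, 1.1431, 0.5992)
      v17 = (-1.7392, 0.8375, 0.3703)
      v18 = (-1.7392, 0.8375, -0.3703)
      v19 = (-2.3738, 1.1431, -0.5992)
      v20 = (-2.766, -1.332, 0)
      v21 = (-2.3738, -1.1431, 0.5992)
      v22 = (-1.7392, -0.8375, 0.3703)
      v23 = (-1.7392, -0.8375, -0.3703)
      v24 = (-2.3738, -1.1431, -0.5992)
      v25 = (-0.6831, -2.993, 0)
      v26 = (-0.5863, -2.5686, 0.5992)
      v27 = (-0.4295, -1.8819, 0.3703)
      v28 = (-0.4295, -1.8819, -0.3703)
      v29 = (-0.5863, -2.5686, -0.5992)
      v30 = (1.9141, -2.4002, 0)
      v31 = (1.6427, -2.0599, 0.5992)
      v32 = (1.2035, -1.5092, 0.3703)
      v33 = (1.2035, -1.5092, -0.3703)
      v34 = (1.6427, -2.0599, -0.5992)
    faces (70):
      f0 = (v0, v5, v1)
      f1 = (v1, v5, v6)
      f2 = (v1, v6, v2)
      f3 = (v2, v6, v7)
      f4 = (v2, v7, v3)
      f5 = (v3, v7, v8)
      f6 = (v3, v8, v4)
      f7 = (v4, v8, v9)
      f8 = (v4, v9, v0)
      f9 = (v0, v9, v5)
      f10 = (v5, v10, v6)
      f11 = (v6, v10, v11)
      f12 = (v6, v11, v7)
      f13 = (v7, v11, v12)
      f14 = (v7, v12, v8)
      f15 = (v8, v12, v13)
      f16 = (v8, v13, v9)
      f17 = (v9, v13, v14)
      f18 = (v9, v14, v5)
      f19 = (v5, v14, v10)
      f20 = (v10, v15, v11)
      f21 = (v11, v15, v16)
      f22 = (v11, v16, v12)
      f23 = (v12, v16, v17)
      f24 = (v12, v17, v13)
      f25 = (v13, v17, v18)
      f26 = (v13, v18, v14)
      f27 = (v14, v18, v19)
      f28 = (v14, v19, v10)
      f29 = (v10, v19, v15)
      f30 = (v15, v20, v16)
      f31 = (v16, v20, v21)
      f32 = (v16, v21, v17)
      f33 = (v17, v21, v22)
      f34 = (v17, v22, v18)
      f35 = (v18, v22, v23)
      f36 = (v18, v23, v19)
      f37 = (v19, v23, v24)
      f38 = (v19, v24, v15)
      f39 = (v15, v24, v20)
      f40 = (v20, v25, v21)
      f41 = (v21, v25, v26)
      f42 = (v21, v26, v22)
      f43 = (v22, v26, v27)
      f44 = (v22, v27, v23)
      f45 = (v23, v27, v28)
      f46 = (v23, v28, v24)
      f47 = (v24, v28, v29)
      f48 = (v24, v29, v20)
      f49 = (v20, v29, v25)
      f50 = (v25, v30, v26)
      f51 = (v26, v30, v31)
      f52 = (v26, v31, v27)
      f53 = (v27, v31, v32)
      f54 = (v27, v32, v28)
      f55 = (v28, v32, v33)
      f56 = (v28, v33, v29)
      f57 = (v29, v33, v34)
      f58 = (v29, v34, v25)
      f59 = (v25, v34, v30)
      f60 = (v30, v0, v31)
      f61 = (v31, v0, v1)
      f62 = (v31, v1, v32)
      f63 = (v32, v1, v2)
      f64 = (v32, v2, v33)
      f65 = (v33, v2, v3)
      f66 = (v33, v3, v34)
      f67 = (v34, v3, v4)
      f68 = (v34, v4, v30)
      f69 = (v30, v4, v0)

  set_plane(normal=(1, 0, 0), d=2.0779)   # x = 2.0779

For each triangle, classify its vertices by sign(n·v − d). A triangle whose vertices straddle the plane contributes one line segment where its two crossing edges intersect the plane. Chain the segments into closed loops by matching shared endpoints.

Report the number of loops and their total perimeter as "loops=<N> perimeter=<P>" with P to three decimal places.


loops=1 perimeter=9.019

Straddling triangles (14 of 70):
  (v0,v5,v1) [+-+] → (2.0779, 2.06007, 0)–(2.0779, 1.85461, 0.136204)  len=0.2465
  (v1,v5,v6) [+--] → (2.0779, 1.85461, 0.136204)–(2.0779, 1.1562, 0.5992)  len=0.8379
  (v1,v6,v2) [+--] → (2.0779, 1.1562, 0.5992)–(2.0779, 0, 0.418264)  len=1.1703
  (v3,v8,v4) [--+] → (2.0779, 0.587145, -0.510148)–(2.0779, 0, -0.418264)  len=0.5943
  (v4,v8,v9) [+--] → (2.0779, 0.587145, -0.510148)–(2.0779, 1.1562, -0.5992)  len=0.5760
  (v4,v9,v0) [+-+] → (2.0779, 1.1562, -0.5992)–(2.0779, 1.43181, -0.416497)  len=0.3307
  (v0,v9,v5) [+--] → (2.0779, 1.43181, -0.416497)–(2.0779, 2.06007, 0)  len=0.7538
  (v30,v0,v31) [-+-] → (2.0779, -2.06007, 0)–(2.0779, -1.43181, 0.416497)  len=0.7538
  (v31,v0,v1) [-++] → (2.0779, -1.43181, 0.416497)–(2.0779, -1.1562, 0.5992)  len=0.3307
  (v31,v1,v32) [-+-] → (2.0779, -1.1562, 0.5992)–(2.0779, -0.587145, 0.510148)  len=0.5760
  (v32,v1,v2) [-+-] → (2.0779, -0.587145, 0.510148)–(2.0779, 0, 0.418264)  len=0.5943
  (v34,v3,v4) [--+] → (2.0779, 0, -0.418264)–(2.0779, -1.1562, -0.5992)  len=1.1703
  (v34,v4,v30) [-+-] → (2.0779, -1.1562, -0.5992)–(2.0779, -1.85461, -0.136204)  len=0.8379
  (v30,v4,v0) [-++] → (2.0779, -1.85461, -0.136204)–(2.0779, -2.06007, 0)  len=0.2465

Chained into 1 loop(s):
  loop 1: 14 segments, perimeter = 9.0189
Total perimeter = 9.019
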